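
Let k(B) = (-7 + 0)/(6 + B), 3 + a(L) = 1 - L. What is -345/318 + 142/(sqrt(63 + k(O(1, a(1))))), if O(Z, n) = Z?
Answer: -115/106 + 71*sqrt(62)/31 ≈ 16.949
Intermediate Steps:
a(L) = -2 - L (a(L) = -3 + (1 - L) = -2 - L)
k(B) = -7/(6 + B)
-345/318 + 142/(sqrt(63 + k(O(1, a(1))))) = -345/318 + 142/(sqrt(63 - 7/(6 + 1))) = -345*1/318 + 142/(sqrt(63 - 7/7)) = -115/106 + 142/(sqrt(63 - 7*1/7)) = -115/106 + 142/(sqrt(63 - 1)) = -115/106 + 142/(sqrt(62)) = -115/106 + 142*(sqrt(62)/62) = -115/106 + 71*sqrt(62)/31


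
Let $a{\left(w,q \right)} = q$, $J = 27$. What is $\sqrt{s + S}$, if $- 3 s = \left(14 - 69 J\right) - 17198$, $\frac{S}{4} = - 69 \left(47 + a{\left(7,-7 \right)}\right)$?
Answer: $i \sqrt{4691} \approx 68.491 i$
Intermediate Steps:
$S = -11040$ ($S = 4 \left(- 69 \left(47 - 7\right)\right) = 4 \left(\left(-69\right) 40\right) = 4 \left(-2760\right) = -11040$)
$s = 6349$ ($s = - \frac{\left(14 - 1863\right) - 17198}{3} = - \frac{-1849 - 17198}{3} = \left(- \frac{1}{3}\right) \left(-19047\right) = 6349$)
$\sqrt{s + S} = \sqrt{6349 - 11040} = \sqrt{-4691} = i \sqrt{4691}$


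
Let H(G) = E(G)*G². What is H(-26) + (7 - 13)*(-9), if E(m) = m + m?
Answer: -35098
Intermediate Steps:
E(m) = 2*m
H(G) = 2*G³ (H(G) = (2*G)*G² = 2*G³)
H(-26) + (7 - 13)*(-9) = 2*(-26)³ + (7 - 13)*(-9) = 2*(-17576) - 6*(-9) = -35152 + 54 = -35098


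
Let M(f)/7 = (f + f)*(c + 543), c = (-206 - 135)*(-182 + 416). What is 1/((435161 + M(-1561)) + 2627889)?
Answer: 1/1735014404 ≈ 5.7636e-10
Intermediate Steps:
c = -79794 (c = -341*234 = -79794)
M(f) = -1109514*f (M(f) = 7*((f + f)*(-79794 + 543)) = 7*((2*f)*(-79251)) = 7*(-158502*f) = -1109514*f)
1/((435161 + M(-1561)) + 2627889) = 1/((435161 - 1109514*(-1561)) + 2627889) = 1/((435161 + 1731951354) + 2627889) = 1/(1732386515 + 2627889) = 1/1735014404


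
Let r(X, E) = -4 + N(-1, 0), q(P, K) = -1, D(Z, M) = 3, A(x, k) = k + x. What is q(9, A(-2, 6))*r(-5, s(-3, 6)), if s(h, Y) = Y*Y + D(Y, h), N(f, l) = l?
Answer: 4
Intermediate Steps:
s(h, Y) = 3 + Y**2 (s(h, Y) = Y*Y + 3 = Y**2 + 3 = 3 + Y**2)
r(X, E) = -4 (r(X, E) = -4 + 0 = -4)
q(9, A(-2, 6))*r(-5, s(-3, 6)) = -1*(-4) = 4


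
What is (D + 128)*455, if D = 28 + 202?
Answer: 162890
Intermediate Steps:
D = 230
(D + 128)*455 = (230 + 128)*455 = 358*455 = 162890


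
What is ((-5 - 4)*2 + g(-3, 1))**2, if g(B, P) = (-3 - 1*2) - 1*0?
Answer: 529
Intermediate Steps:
g(B, P) = -5 (g(B, P) = (-3 - 2) + 0 = -5 + 0 = -5)
((-5 - 4)*2 + g(-3, 1))**2 = ((-5 - 4)*2 - 5)**2 = (-9*2 - 5)**2 = (-18 - 5)**2 = (-23)**2 = 529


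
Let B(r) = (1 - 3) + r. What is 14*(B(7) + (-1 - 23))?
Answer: -266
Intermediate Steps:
B(r) = -2 + r
14*(B(7) + (-1 - 23)) = 14*((-2 + 7) + (-1 - 23)) = 14*(5 - 24) = 14*(-19) = -266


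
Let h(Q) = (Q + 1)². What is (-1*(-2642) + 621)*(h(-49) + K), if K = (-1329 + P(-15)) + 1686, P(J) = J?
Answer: 8633898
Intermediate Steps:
h(Q) = (1 + Q)²
K = 342 (K = (-1329 - 15) + 1686 = -1344 + 1686 = 342)
(-1*(-2642) + 621)*(h(-49) + K) = (-1*(-2642) + 621)*((1 - 49)² + 342) = (2642 + 621)*((-48)² + 342) = 3263*(2304 + 342) = 3263*2646 = 8633898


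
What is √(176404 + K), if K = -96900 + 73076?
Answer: 2*√38145 ≈ 390.61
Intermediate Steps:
K = -23824
√(176404 + K) = √(176404 - 23824) = √152580 = 2*√38145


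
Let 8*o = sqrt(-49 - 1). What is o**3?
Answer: -125*I*sqrt(2)/256 ≈ -0.69053*I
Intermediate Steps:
o = 5*I*sqrt(2)/8 (o = sqrt(-49 - 1)/8 = sqrt(-50)/8 = (5*I*sqrt(2))/8 = 5*I*sqrt(2)/8 ≈ 0.88388*I)
o**3 = (5*I*sqrt(2)/8)**3 = -125*I*sqrt(2)/256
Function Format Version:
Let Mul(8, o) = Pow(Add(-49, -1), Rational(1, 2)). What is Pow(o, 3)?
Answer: Mul(Rational(-125, 256), I, Pow(2, Rational(1, 2))) ≈ Mul(-0.69053, I)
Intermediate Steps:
o = Mul(Rational(5, 8), I, Pow(2, Rational(1, 2))) (o = Mul(Rational(1, 8), Pow(Add(-49, -1), Rational(1, 2))) = Mul(Rational(1, 8), Pow(-50, Rational(1, 2))) = Mul(Rational(1, 8), Mul(5, I, Pow(2, Rational(1, 2)))) = Mul(Rational(5, 8), I, Pow(2, Rational(1, 2))) ≈ Mul(0.88388, I))
Pow(o, 3) = Pow(Mul(Rational(5, 8), I, Pow(2, Rational(1, 2))), 3) = Mul(Rational(-125, 256), I, Pow(2, Rational(1, 2)))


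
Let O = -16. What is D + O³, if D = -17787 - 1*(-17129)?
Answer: -4754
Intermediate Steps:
D = -658 (D = -17787 + 17129 = -658)
D + O³ = -658 + (-16)³ = -658 - 4096 = -4754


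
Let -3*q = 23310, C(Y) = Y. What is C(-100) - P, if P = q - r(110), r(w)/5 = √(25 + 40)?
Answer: 7670 + 5*√65 ≈ 7710.3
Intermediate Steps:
r(w) = 5*√65 (r(w) = 5*√(25 + 40) = 5*√65)
q = -7770 (q = -⅓*23310 = -7770)
P = -7770 - 5*√65 ≈ -7810.3
C(-100) - P = -100 - (-7770 - 5*√65) = -100 + (7770 + 5*√65) = 7670 + 5*√65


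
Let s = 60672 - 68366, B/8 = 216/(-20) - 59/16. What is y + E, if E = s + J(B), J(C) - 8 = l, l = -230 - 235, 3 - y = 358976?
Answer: -367124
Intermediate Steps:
y = -358973 (y = 3 - 1*358976 = 3 - 358976 = -358973)
B = -1159/10 (B = 8*(216/(-20) - 59/16) = 8*(216*(-1/20) - 59*1/16) = 8*(-54/5 - 59/16) = 8*(-1159/80) = -1159/10 ≈ -115.90)
l = -465
s = -7694
J(C) = -457 (J(C) = 8 - 465 = -457)
E = -8151 (E = -7694 - 457 = -8151)
y + E = -358973 - 8151 = -367124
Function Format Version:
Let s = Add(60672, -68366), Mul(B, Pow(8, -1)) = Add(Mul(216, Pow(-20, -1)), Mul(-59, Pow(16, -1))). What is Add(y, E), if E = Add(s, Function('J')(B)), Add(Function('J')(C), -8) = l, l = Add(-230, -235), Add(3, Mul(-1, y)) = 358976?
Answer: -367124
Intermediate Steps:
y = -358973 (y = Add(3, Mul(-1, 358976)) = Add(3, -358976) = -358973)
B = Rational(-1159, 10) (B = Mul(8, Add(Mul(216, Pow(-20, -1)), Mul(-59, Pow(16, -1)))) = Mul(8, Add(Mul(216, Rational(-1, 20)), Mul(-59, Rational(1, 16)))) = Mul(8, Add(Rational(-54, 5), Rational(-59, 16))) = Mul(8, Rational(-1159, 80)) = Rational(-1159, 10) ≈ -115.90)
l = -465
s = -7694
Function('J')(C) = -457 (Function('J')(C) = Add(8, -465) = -457)
E = -8151 (E = Add(-7694, -457) = -8151)
Add(y, E) = Add(-358973, -8151) = -367124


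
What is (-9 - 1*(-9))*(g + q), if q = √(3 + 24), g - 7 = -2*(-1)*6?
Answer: 0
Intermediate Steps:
g = 19 (g = 7 - 2*(-1)*6 = 7 + 2*6 = 7 + 12 = 19)
q = 3*√3 (q = √27 = 3*√3 ≈ 5.1962)
(-9 - 1*(-9))*(g + q) = (-9 - 1*(-9))*(19 + 3*√3) = (-9 + 9)*(19 + 3*√3) = 0*(19 + 3*√3) = 0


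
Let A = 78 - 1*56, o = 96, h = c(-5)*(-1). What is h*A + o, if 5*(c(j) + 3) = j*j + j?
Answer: 74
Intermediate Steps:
c(j) = -3 + j/5 + j²/5 (c(j) = -3 + (j*j + j)/5 = -3 + (j² + j)/5 = -3 + (j + j²)/5 = -3 + (j/5 + j²/5) = -3 + j/5 + j²/5)
h = -1 (h = (-3 + (⅕)*(-5) + (⅕)*(-5)²)*(-1) = (-3 - 1 + (⅕)*25)*(-1) = (-3 - 1 + 5)*(-1) = 1*(-1) = -1)
A = 22 (A = 78 - 56 = 22)
h*A + o = -1*22 + 96 = -22 + 96 = 74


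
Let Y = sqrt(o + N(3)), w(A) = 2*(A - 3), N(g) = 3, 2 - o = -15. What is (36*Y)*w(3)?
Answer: 0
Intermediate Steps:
o = 17 (o = 2 - 1*(-15) = 2 + 15 = 17)
w(A) = -6 + 2*A (w(A) = 2*(-3 + A) = -6 + 2*A)
Y = 2*sqrt(5) (Y = sqrt(17 + 3) = sqrt(20) = 2*sqrt(5) ≈ 4.4721)
(36*Y)*w(3) = (36*(2*sqrt(5)))*(-6 + 2*3) = (72*sqrt(5))*(-6 + 6) = (72*sqrt(5))*0 = 0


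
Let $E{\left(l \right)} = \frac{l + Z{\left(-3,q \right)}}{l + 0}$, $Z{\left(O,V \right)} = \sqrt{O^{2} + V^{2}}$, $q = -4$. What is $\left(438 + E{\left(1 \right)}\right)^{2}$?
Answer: $197136$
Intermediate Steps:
$E{\left(l \right)} = \frac{5 + l}{l}$ ($E{\left(l \right)} = \frac{l + \sqrt{\left(-3\right)^{2} + \left(-4\right)^{2}}}{l + 0} = \frac{l + \sqrt{9 + 16}}{l} = \frac{l + \sqrt{25}}{l} = \frac{l + 5}{l} = \frac{5 + l}{l}$)
$\left(438 + E{\left(1 \right)}\right)^{2} = \left(438 + \frac{5 + 1}{1}\right)^{2} = \left(438 + 1 \cdot 6\right)^{2} = \left(438 + 6\right)^{2} = 444^{2} = 197136$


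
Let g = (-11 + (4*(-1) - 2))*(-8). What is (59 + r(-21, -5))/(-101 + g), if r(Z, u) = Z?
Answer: 38/35 ≈ 1.0857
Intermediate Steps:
g = 136 (g = (-11 + (-4 - 2))*(-8) = (-11 - 6)*(-8) = -17*(-8) = 136)
(59 + r(-21, -5))/(-101 + g) = (59 - 21)/(-101 + 136) = 38/35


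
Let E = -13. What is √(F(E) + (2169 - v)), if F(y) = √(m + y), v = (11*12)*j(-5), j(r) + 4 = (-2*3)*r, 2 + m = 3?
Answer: √(-1263 + 2*I*√3) ≈ 0.0487 + 35.539*I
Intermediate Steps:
m = 1 (m = -2 + 3 = 1)
j(r) = -4 - 6*r (j(r) = -4 + (-2*3)*r = -4 - 6*r)
v = 3432 (v = (11*12)*(-4 - 6*(-5)) = 132*(-4 + 30) = 132*26 = 3432)
F(y) = √(1 + y)
√(F(E) + (2169 - v)) = √(√(1 - 13) + (2169 - 1*3432)) = √(√(-12) + (2169 - 3432)) = √(2*I*√3 - 1263) = √(-1263 + 2*I*√3)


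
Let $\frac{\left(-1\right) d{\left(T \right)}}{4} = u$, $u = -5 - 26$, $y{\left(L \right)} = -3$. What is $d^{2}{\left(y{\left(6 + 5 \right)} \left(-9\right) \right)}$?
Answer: $15376$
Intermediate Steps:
$u = -31$
$d{\left(T \right)} = 124$ ($d{\left(T \right)} = \left(-4\right) \left(-31\right) = 124$)
$d^{2}{\left(y{\left(6 + 5 \right)} \left(-9\right) \right)} = 124^{2} = 15376$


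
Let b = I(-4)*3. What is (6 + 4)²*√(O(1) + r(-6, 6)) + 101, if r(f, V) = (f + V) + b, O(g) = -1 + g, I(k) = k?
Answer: 101 + 200*I*√3 ≈ 101.0 + 346.41*I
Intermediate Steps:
b = -12 (b = -4*3 = -12)
r(f, V) = -12 + V + f (r(f, V) = (f + V) - 12 = (V + f) - 12 = -12 + V + f)
(6 + 4)²*√(O(1) + r(-6, 6)) + 101 = (6 + 4)²*√((-1 + 1) + (-12 + 6 - 6)) + 101 = 10²*√(0 - 12) + 101 = 100*√(-12) + 101 = 100*(2*I*√3) + 101 = 200*I*√3 + 101 = 101 + 200*I*√3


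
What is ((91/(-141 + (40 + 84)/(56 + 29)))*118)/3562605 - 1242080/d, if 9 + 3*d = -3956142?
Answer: 734198793734/779517128241 ≈ 0.94186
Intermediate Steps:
d = -1318717 (d = -3 + (⅓)*(-3956142) = -3 - 1318714 = -1318717)
((91/(-141 + (40 + 84)/(56 + 29)))*118)/3562605 - 1242080/d = ((91/(-141 + (40 + 84)/(56 + 29)))*118)/3562605 - 1242080/(-1318717) = ((91/(-141 + 124/85))*118)*(1/3562605) - 1242080*(-1/1318717) = ((91/(-141 + 124*(1/85)))*118)*(1/3562605) + 1242080/1318717 = ((91/(-141 + 124/85))*118)*(1/3562605) + 1242080/1318717 = ((91/(-11861/85))*118)*(1/3562605) + 1242080/1318717 = (-85/11861*91*118)*(1/3562605) + 1242080/1318717 = -7735/11861*118*(1/3562605) + 1242080/1318717 = -912730/11861*1/3562605 + 1242080/1318717 = -10738/497130093 + 1242080/1318717 = 734198793734/779517128241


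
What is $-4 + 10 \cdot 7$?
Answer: $66$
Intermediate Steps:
$-4 + 10 \cdot 7 = -4 + 70 = 66$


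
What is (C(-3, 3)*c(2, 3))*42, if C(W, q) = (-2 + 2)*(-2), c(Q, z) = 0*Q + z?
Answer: 0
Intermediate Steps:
c(Q, z) = z (c(Q, z) = 0 + z = z)
C(W, q) = 0 (C(W, q) = 0*(-2) = 0)
(C(-3, 3)*c(2, 3))*42 = (0*3)*42 = 0*42 = 0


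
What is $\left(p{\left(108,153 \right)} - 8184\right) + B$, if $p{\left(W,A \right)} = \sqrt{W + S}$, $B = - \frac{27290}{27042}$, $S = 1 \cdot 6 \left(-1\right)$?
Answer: $- \frac{110669509}{13521} + \sqrt{102} \approx -8174.9$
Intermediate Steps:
$S = -6$ ($S = 6 \left(-1\right) = -6$)
$B = - \frac{13645}{13521}$ ($B = \left(-27290\right) \frac{1}{27042} = - \frac{13645}{13521} \approx -1.0092$)
$p{\left(W,A \right)} = \sqrt{-6 + W}$ ($p{\left(W,A \right)} = \sqrt{W - 6} = \sqrt{-6 + W}$)
$\left(p{\left(108,153 \right)} - 8184\right) + B = \left(\sqrt{-6 + 108} - 8184\right) - \frac{13645}{13521} = \left(\sqrt{102} - 8184\right) - \frac{13645}{13521} = \left(-8184 + \sqrt{102}\right) - \frac{13645}{13521} = - \frac{110669509}{13521} + \sqrt{102}$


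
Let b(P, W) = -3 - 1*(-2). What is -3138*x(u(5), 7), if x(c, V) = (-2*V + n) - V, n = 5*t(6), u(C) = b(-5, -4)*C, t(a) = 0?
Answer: 65898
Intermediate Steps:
b(P, W) = -1 (b(P, W) = -3 + 2 = -1)
u(C) = -C
n = 0 (n = 5*0 = 0)
x(c, V) = -3*V (x(c, V) = (-2*V + 0) - V = -2*V - V = -3*V)
-3138*x(u(5), 7) = -(-9414)*7 = -3138*(-21) = 65898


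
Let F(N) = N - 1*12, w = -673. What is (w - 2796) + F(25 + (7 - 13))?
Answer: -3462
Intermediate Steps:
F(N) = -12 + N (F(N) = N - 12 = -12 + N)
(w - 2796) + F(25 + (7 - 13)) = (-673 - 2796) + (-12 + (25 + (7 - 13))) = -3469 + (-12 + (25 - 6)) = -3469 + (-12 + 19) = -3469 + 7 = -3462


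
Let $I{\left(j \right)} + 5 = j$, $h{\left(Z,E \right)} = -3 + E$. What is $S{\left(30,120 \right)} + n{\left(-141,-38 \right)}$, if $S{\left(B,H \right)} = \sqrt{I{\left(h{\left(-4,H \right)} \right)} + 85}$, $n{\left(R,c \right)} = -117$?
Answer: $-117 + \sqrt{197} \approx -102.96$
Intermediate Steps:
$I{\left(j \right)} = -5 + j$
$S{\left(B,H \right)} = \sqrt{77 + H}$ ($S{\left(B,H \right)} = \sqrt{\left(-5 + \left(-3 + H\right)\right) + 85} = \sqrt{\left(-8 + H\right) + 85} = \sqrt{77 + H}$)
$S{\left(30,120 \right)} + n{\left(-141,-38 \right)} = \sqrt{77 + 120} - 117 = \sqrt{197} - 117 = -117 + \sqrt{197}$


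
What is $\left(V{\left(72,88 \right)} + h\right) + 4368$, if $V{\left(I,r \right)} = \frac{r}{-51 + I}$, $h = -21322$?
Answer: $- \frac{355946}{21} \approx -16950.0$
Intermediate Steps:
$V{\left(I,r \right)} = \frac{r}{-51 + I}$
$\left(V{\left(72,88 \right)} + h\right) + 4368 = \left(\frac{88}{-51 + 72} - 21322\right) + 4368 = \left(\frac{88}{21} - 21322\right) + 4368 = - \frac{447674}{21} + 4368 = - \frac{355946}{21}$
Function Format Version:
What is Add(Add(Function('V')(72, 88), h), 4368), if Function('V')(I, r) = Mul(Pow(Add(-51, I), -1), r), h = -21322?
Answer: Rational(-355946, 21) ≈ -16950.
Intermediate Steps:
Function('V')(I, r) = Mul(r, Pow(Add(-51, I), -1))
Add(Add(Function('V')(72, 88), h), 4368) = Add(Add(Mul(88, Pow(Add(-51, 72), -1)), -21322), 4368) = Add(Add(Mul(88, Pow(21, -1)), -21322), 4368) = Add(Add(Mul(88, Rational(1, 21)), -21322), 4368) = Add(Add(Rational(88, 21), -21322), 4368) = Add(Rational(-447674, 21), 4368) = Rational(-355946, 21)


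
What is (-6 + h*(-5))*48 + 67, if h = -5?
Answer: 979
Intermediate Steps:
(-6 + h*(-5))*48 + 67 = (-6 - 5*(-5))*48 + 67 = (-6 + 25)*48 + 67 = 19*48 + 67 = 912 + 67 = 979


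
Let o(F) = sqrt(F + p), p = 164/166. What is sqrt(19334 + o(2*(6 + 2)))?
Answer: sqrt(133191926 + 83*sqrt(117030))/83 ≈ 139.06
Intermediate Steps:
p = 82/83 (p = 164*(1/166) = 82/83 ≈ 0.98795)
o(F) = sqrt(82/83 + F) (o(F) = sqrt(F + 82/83) = sqrt(82/83 + F))
sqrt(19334 + o(2*(6 + 2))) = sqrt(19334 + sqrt(6806 + 6889*(2*(6 + 2)))/83) = sqrt(19334 + sqrt(6806 + 6889*(2*8))/83) = sqrt(19334 + sqrt(6806 + 6889*16)/83) = sqrt(19334 + sqrt(6806 + 110224)/83) = sqrt(19334 + sqrt(117030)/83)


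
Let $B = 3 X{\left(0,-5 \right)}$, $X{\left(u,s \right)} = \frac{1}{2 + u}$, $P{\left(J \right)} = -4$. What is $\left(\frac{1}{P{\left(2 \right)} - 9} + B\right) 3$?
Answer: $\frac{111}{26} \approx 4.2692$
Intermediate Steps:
$B = \frac{3}{2}$ ($B = \frac{3}{2 + 0} = \frac{3}{2} \approx 1.5$)
$\left(\frac{1}{P{\left(2 \right)} - 9} + B\right) 3 = \left(\frac{1}{-4 - 9} + \frac{3}{2}\right) 3 = \left(\frac{1}{-13} + \frac{3}{2}\right) 3 = \left(- \frac{1}{13} + \frac{3}{2}\right) 3 = \frac{37}{26} \cdot 3 = \frac{111}{26}$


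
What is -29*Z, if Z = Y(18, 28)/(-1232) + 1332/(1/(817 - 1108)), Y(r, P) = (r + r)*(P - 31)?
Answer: 3462149601/308 ≈ 1.1241e+7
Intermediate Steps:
Y(r, P) = 2*r*(-31 + P) (Y(r, P) = (2*r)*(-31 + P) = 2*r*(-31 + P))
Z = -119384469/308 (Z = (2*18*(-31 + 28))/(-1232) + 1332/(1/(817 - 1108)) = (2*18*(-3))*(-1/1232) + 1332/(1/(-291)) = -108*(-1/1232) + 1332/(-1/291) = 27/308 + 1332*(-291) = 27/308 - 387612 = -119384469/308 ≈ -3.8761e+5)
-29*Z = -29*(-119384469/308) = 3462149601/308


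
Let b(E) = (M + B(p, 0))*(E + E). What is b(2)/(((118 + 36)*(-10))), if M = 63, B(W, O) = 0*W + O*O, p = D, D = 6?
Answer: -9/55 ≈ -0.16364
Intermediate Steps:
p = 6
B(W, O) = O² (B(W, O) = 0 + O² = O²)
b(E) = 126*E (b(E) = (63 + 0²)*(E + E) = (63 + 0)*(2*E) = 63*(2*E) = 126*E)
b(2)/(((118 + 36)*(-10))) = (126*2)/(((118 + 36)*(-10))) = 252/((154*(-10))) = 252/(-1540) = 252*(-1/1540) = -9/55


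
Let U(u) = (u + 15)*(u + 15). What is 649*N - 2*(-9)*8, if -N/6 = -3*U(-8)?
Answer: 572562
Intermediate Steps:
U(u) = (15 + u)**2 (U(u) = (15 + u)*(15 + u) = (15 + u)**2)
N = 882 (N = -(-18)*(15 - 8)**2 = -(-18)*7**2 = -(-18)*49 = -6*(-147) = 882)
649*N - 2*(-9)*8 = 649*882 - 2*(-9)*8 = 572418 + 18*8 = 572418 + 144 = 572562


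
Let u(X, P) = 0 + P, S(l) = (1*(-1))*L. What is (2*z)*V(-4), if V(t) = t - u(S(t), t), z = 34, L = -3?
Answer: 0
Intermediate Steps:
S(l) = 3 (S(l) = (1*(-1))*(-3) = -1*(-3) = 3)
u(X, P) = P
V(t) = 0 (V(t) = t - t = 0)
(2*z)*V(-4) = (2*34)*0 = 68*0 = 0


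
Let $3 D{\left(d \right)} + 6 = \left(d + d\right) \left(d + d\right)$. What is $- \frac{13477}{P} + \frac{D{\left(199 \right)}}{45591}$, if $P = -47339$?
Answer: $\frac{9341692643}{6474697047} \approx 1.4428$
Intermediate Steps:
$D{\left(d \right)} = -2 + \frac{4 d^{2}}{3}$ ($D{\left(d \right)} = -2 + \frac{\left(d + d\right) \left(d + d\right)}{3} = -2 + \frac{2 d 2 d}{3} = -2 + \frac{4 d^{2}}{3}$)
$- \frac{13477}{P} + \frac{D{\left(199 \right)}}{45591} = - \frac{13477}{-47339} + \frac{-2 + \frac{4 \cdot 199^{2}}{3}}{45591} = \left(-13477\right) \left(- \frac{1}{47339}\right) + \left(-2 + \frac{4}{3} \cdot 39601\right) \frac{1}{45591} = \frac{13477}{47339} + \left(-2 + \frac{158404}{3}\right) \frac{1}{45591} = \frac{13477}{47339} + \frac{158398}{3} \cdot \frac{1}{45591} = \frac{13477}{47339} + \frac{158398}{136773} = \frac{9341692643}{6474697047}$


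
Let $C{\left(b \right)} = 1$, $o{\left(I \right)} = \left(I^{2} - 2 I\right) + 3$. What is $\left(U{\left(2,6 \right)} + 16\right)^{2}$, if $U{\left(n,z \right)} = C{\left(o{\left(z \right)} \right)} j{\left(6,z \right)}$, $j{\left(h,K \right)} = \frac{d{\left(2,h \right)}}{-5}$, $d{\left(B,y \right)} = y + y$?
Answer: $\frac{4624}{25} \approx 184.96$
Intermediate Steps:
$o{\left(I \right)} = 3 + I^{2} - 2 I$
$d{\left(B,y \right)} = 2 y$
$j{\left(h,K \right)} = - \frac{2 h}{5}$ ($j{\left(h,K \right)} = \frac{2 h}{-5} = 2 h \left(- \frac{1}{5}\right) = - \frac{2 h}{5}$)
$U{\left(n,z \right)} = - \frac{12}{5}$ ($U{\left(n,z \right)} = 1 \left(\left(- \frac{2}{5}\right) 6\right) = 1 \left(- \frac{12}{5}\right) = - \frac{12}{5}$)
$\left(U{\left(2,6 \right)} + 16\right)^{2} = \left(- \frac{12}{5} + 16\right)^{2} = \left(\frac{68}{5}\right)^{2} = \frac{4624}{25}$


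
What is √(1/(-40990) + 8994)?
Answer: √15111539778410/40990 ≈ 94.837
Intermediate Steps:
√(1/(-40990) + 8994) = √(-1/40990 + 8994) = √(368664059/40990) = √15111539778410/40990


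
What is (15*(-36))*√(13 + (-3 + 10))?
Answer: -1080*√5 ≈ -2415.0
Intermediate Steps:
(15*(-36))*√(13 + (-3 + 10)) = -540*√(13 + 7) = -1080*√5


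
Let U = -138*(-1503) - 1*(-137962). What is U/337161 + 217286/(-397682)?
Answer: 32044726693/67041430401 ≈ 0.47798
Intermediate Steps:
U = 345376 (U = 207414 + 137962 = 345376)
U/337161 + 217286/(-397682) = 345376/337161 + 217286/(-397682) = 345376*(1/337161) + 217286*(-1/397682) = 345376/337161 - 108643/198841 = 32044726693/67041430401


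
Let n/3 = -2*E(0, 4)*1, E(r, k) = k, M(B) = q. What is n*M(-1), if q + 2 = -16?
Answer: 432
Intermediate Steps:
q = -18 (q = -2 - 16 = -18)
M(B) = -18
n = -24 (n = 3*(-2*4*1) = 3*(-8*1) = 3*(-8) = -24)
n*M(-1) = -24*(-18) = 432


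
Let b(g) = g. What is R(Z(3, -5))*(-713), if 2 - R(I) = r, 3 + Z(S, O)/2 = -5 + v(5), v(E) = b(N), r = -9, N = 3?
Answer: -7843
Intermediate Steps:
v(E) = 3
Z(S, O) = -10 (Z(S, O) = -6 + 2*(-5 + 3) = -6 + 2*(-2) = -6 - 4 = -10)
R(I) = 11 (R(I) = 2 - 1*(-9) = 2 + 9 = 11)
R(Z(3, -5))*(-713) = 11*(-713) = -7843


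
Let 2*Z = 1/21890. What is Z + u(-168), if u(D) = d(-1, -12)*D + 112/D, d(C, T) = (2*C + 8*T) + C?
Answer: 2184359323/131340 ≈ 16631.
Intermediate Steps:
Z = 1/43780 (Z = (½)/21890 = (½)*(1/21890) = 1/43780 ≈ 2.2841e-5)
d(C, T) = 3*C + 8*T
u(D) = -99*D + 112/D (u(D) = (3*(-1) + 8*(-12))*D + 112/D = (-3 - 96)*D + 112/D = -99*D + 112/D)
Z + u(-168) = 1/43780 + (-99*(-168) + 112/(-168)) = 1/43780 + (16632 + 112*(-1/168)) = 1/43780 + (16632 - ⅔) = 1/43780 + 49894/3 = 2184359323/131340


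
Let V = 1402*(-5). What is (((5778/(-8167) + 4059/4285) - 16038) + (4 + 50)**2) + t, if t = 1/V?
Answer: -643803743665853/49063824190 ≈ -13122.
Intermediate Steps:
V = -7010
t = -1/7010 (t = 1/(-7010) = -1/7010 ≈ -0.00014265)
(((5778/(-8167) + 4059/4285) - 16038) + (4 + 50)**2) + t = (((5778/(-8167) + 4059/4285) - 16038) + (4 + 50)**2) - 1/7010 = (((5778*(-1/8167) + 4059*(1/4285)) - 16038) + 54**2) - 1/7010 = (((-5778/8167 + 4059/4285) - 16038) + 2916) - 1/7010 = ((8391123/34995595 - 16038) + 2916) - 1/7010 = (-561250961487/34995595 + 2916) - 1/7010 = -459203806467/34995595 - 1/7010 = -643803743665853/49063824190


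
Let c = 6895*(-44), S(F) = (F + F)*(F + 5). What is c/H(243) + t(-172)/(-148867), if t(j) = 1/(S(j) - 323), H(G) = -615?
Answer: 515990365005377/1045995367125 ≈ 493.30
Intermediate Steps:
S(F) = 2*F*(5 + F) (S(F) = (2*F)*(5 + F) = 2*F*(5 + F))
c = -303380
t(j) = 1/(-323 + 2*j*(5 + j)) (t(j) = 1/(2*j*(5 + j) - 323) = 1/(-323 + 2*j*(5 + j)))
c/H(243) + t(-172)/(-148867) = -303380/(-615) + 1/(-323 + 2*(-172)*(5 - 172)*(-148867)) = -303380*(-1/615) - 1/148867/(-323 + 2*(-172)*(-167)) = 60676/123 - 1/148867/(-323 + 57448) = 60676/123 - 1/148867/57125 = 60676/123 + (1/57125)*(-1/148867) = 60676/123 - 1/8504027375 = 515990365005377/1045995367125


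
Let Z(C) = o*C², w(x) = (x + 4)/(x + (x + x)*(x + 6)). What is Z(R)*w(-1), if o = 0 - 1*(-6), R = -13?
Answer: -3042/11 ≈ -276.55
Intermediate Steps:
w(x) = (4 + x)/(x + 2*x*(6 + x)) (w(x) = (4 + x)/(x + (2*x)*(6 + x)) = (4 + x)/(x + 2*x*(6 + x)))
o = 6 (o = 0 + 6 = 6)
Z(C) = 6*C²
Z(R)*w(-1) = (6*(-13)²)*((4 - 1)/((-1)*(13 + 2*(-1)))) = (6*169)*(-1*3/(13 - 2)) = 1014*(-1*3/11) = 1014*(-1*1/11*3) = 1014*(-3/11) = -3042/11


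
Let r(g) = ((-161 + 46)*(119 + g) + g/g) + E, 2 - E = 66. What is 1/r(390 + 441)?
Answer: -1/109313 ≈ -9.1480e-6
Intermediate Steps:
E = -64 (E = 2 - 1*66 = 2 - 66 = -64)
r(g) = -13748 - 115*g (r(g) = ((-161 + 46)*(119 + g) + g/g) - 64 = (-115*(119 + g) + 1) - 64 = ((-13685 - 115*g) + 1) - 64 = (-13684 - 115*g) - 64 = -13748 - 115*g)
1/r(390 + 441) = 1/(-13748 - 115*(390 + 441)) = 1/(-13748 - 115*831) = 1/(-13748 - 95565) = 1/(-109313) = -1/109313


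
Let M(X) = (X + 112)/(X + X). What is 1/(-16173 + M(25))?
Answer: -50/808513 ≈ -6.1842e-5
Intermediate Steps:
M(X) = (112 + X)/(2*X) (M(X) = (112 + X)/((2*X)) = (112 + X)*(1/(2*X)) = (112 + X)/(2*X))
1/(-16173 + M(25)) = 1/(-16173 + (1/2)*(112 + 25)/25) = 1/(-16173 + (1/2)*(1/25)*137) = 1/(-16173 + 137/50) = 1/(-808513/50) = -50/808513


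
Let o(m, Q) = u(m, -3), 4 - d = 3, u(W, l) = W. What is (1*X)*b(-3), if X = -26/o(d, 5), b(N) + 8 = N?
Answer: 286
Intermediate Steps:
d = 1 (d = 4 - 1*3 = 4 - 3 = 1)
o(m, Q) = m
b(N) = -8 + N
X = -26 (X = -26/1 = -26*1 = -26)
(1*X)*b(-3) = (1*(-26))*(-8 - 3) = -26*(-11) = 286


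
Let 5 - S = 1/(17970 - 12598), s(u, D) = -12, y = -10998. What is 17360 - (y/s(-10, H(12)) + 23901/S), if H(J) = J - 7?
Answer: 208839863/17906 ≈ 11663.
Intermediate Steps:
H(J) = -7 + J
S = 26859/5372 (S = 5 - 1/(17970 - 12598) = 5 - 1/5372 = 26859/5372 ≈ 4.9998)
17360 - (y/s(-10, H(12)) + 23901/S) = 17360 - (-10998/(-12) + 23901/(26859/5372)) = 17360 - (-10998*(-1/12) + 23901*(5372/26859)) = 17360 - (1833/2 + 42798724/8953) = 17360 - 1*102008297/17906 = 17360 - 102008297/17906 = 208839863/17906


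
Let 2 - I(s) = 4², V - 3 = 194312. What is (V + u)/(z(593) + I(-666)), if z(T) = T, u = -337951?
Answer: -143636/579 ≈ -248.08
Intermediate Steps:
V = 194315 (V = 3 + 194312 = 194315)
I(s) = -14 (I(s) = 2 - 1*4² = 2 - 1*16 = 2 - 16 = -14)
(V + u)/(z(593) + I(-666)) = (194315 - 337951)/(593 - 14) = -143636/579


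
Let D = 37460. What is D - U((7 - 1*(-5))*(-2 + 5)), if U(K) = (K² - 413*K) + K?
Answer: 50996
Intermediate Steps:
U(K) = K² - 412*K
D - U((7 - 1*(-5))*(-2 + 5)) = 37460 - (7 - 1*(-5))*(-2 + 5)*(-412 + (7 - 1*(-5))*(-2 + 5)) = 37460 - (7 + 5)*3*(-412 + (7 + 5)*3) = 37460 - 12*3*(-412 + 12*3) = 37460 - 36*(-412 + 36) = 37460 - 36*(-376) = 37460 - 1*(-13536) = 37460 + 13536 = 50996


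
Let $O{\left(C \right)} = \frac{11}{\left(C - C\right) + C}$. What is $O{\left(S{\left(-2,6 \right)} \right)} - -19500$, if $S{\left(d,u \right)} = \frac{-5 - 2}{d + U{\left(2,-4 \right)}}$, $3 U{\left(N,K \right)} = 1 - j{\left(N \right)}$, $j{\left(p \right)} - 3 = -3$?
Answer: $\frac{409555}{21} \approx 19503.0$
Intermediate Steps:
$j{\left(p \right)} = 0$ ($j{\left(p \right)} = 3 - 3 = 0$)
$U{\left(N,K \right)} = \frac{1}{3}$ ($U{\left(N,K \right)} = \frac{1 - 0}{3} = \frac{1 + 0}{3} = \frac{1}{3} \cdot 1 = \frac{1}{3}$)
$S{\left(d,u \right)} = - \frac{7}{\frac{1}{3} + d}$ ($S{\left(d,u \right)} = \frac{-5 - 2}{d + \frac{1}{3}} = - \frac{7}{\frac{1}{3} + d}$)
$O{\left(C \right)} = \frac{11}{C}$ ($O{\left(C \right)} = \frac{11}{0 + C} = \frac{11}{C}$)
$O{\left(S{\left(-2,6 \right)} \right)} - -19500 = \frac{11}{\left(-21\right) \frac{1}{1 + 3 \left(-2\right)}} - -19500 = \frac{11}{\left(-21\right) \frac{1}{1 - 6}} + 19500 = \frac{11}{\left(-21\right) \frac{1}{-5}} + 19500 = \frac{11}{\left(-21\right) \left(- \frac{1}{5}\right)} + 19500 = \frac{11}{\frac{21}{5}} + 19500 = 11 \cdot \frac{5}{21} + 19500 = \frac{55}{21} + 19500 = \frac{409555}{21}$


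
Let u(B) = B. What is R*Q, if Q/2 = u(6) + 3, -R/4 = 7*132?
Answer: -66528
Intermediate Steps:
R = -3696 (R = -28*132 = -4*924 = -3696)
Q = 18 (Q = 2*(6 + 3) = 2*9 = 18)
R*Q = -3696*18 = -66528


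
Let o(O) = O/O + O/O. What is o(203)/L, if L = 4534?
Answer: 1/2267 ≈ 0.00044111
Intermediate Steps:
o(O) = 2 (o(O) = 1 + 1 = 2)
o(203)/L = 2/4534 = 2*(1/4534) = 1/2267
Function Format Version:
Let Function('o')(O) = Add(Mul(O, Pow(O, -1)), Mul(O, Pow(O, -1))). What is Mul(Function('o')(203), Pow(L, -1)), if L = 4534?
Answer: Rational(1, 2267) ≈ 0.00044111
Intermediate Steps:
Function('o')(O) = 2 (Function('o')(O) = Add(1, 1) = 2)
Mul(Function('o')(203), Pow(L, -1)) = Mul(2, Pow(4534, -1)) = Mul(2, Rational(1, 4534)) = Rational(1, 2267)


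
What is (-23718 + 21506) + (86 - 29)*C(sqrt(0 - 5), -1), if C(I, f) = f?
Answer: -2269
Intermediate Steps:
(-23718 + 21506) + (86 - 29)*C(sqrt(0 - 5), -1) = (-23718 + 21506) + (86 - 29)*(-1) = -2212 + 57*(-1) = -2212 - 57 = -2269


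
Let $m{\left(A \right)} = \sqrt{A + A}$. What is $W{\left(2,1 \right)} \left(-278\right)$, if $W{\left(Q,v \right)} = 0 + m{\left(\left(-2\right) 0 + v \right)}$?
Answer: $- 278 \sqrt{2} \approx -393.15$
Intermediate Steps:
$m{\left(A \right)} = \sqrt{2} \sqrt{A}$ ($m{\left(A \right)} = \sqrt{2 A} = \sqrt{2} \sqrt{A}$)
$W{\left(Q,v \right)} = \sqrt{2} \sqrt{v}$ ($W{\left(Q,v \right)} = 0 + \sqrt{2} \sqrt{\left(-2\right) 0 + v} = 0 + \sqrt{2} \sqrt{0 + v} = 0 + \sqrt{2} \sqrt{v} = \sqrt{2} \sqrt{v}$)
$W{\left(2,1 \right)} \left(-278\right) = \sqrt{2} \sqrt{1} \left(-278\right) = \sqrt{2} \cdot 1 \left(-278\right) = \sqrt{2} \left(-278\right) = - 278 \sqrt{2}$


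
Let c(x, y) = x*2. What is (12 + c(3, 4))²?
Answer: 324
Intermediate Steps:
c(x, y) = 2*x
(12 + c(3, 4))² = (12 + 2*3)² = (12 + 6)² = 18² = 324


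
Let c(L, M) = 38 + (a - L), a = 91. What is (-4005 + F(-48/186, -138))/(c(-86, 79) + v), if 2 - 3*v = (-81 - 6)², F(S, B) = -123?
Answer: 6192/3461 ≈ 1.7891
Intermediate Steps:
c(L, M) = 129 - L (c(L, M) = 38 + (91 - L) = 129 - L)
v = -7567/3 (v = ⅔ - (-81 - 6)²/3 = ⅔ - ⅓*(-87)² = ⅔ - ⅓*7569 = ⅔ - 2523 = -7567/3 ≈ -2522.3)
(-4005 + F(-48/186, -138))/(c(-86, 79) + v) = (-4005 - 123)/((129 - 1*(-86)) - 7567/3) = -4128/((129 + 86) - 7567/3) = -4128/(215 - 7567/3) = -4128/(-6922/3) = -4128*(-3/6922) = 6192/3461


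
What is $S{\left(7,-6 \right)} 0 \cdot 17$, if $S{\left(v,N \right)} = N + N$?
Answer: $0$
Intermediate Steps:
$S{\left(v,N \right)} = 2 N$
$S{\left(7,-6 \right)} 0 \cdot 17 = 2 \left(-6\right) 0 \cdot 17 = \left(-12\right) 0 \cdot 17 = 0 \cdot 17 = 0$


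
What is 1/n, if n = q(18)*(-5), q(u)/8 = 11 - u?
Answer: 1/280 ≈ 0.0035714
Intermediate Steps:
q(u) = 88 - 8*u (q(u) = 8*(11 - u) = 88 - 8*u)
n = 280 (n = (88 - 8*18)*(-5) = (88 - 144)*(-5) = -56*(-5) = 280)
1/n = 1/280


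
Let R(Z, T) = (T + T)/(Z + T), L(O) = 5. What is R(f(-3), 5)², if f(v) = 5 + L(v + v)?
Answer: 4/9 ≈ 0.44444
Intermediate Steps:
f(v) = 10 (f(v) = 5 + 5 = 10)
R(Z, T) = 2*T/(T + Z) (R(Z, T) = (2*T)/(T + Z) = 2*T/(T + Z))
R(f(-3), 5)² = (2*5/(5 + 10))² = (2*5/15)² = (2*5*(1/15))² = (⅔)² = 4/9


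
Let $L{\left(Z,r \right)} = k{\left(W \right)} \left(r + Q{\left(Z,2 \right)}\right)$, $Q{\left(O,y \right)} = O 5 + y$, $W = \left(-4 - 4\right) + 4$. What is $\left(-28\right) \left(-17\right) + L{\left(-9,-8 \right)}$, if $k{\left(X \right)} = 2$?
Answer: $374$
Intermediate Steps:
$W = -4$ ($W = -8 + 4 = -4$)
$Q{\left(O,y \right)} = y + 5 O$ ($Q{\left(O,y \right)} = 5 O + y = y + 5 O$)
$L{\left(Z,r \right)} = 4 + 2 r + 10 Z$ ($L{\left(Z,r \right)} = 2 \left(r + \left(2 + 5 Z\right)\right) = 2 \left(2 + r + 5 Z\right) = 4 + 2 r + 10 Z$)
$\left(-28\right) \left(-17\right) + L{\left(-9,-8 \right)} = \left(-28\right) \left(-17\right) + \left(4 + 2 \left(-8\right) + 10 \left(-9\right)\right) = 476 - 102 = 374$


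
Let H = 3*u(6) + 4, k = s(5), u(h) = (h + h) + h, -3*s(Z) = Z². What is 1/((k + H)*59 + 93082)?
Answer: 3/288037 ≈ 1.0415e-5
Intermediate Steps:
s(Z) = -Z²/3
u(h) = 3*h (u(h) = 2*h + h = 3*h)
k = -25/3 (k = -⅓*5² = -⅓*25 = -25/3 ≈ -8.3333)
H = 58 (H = 3*(3*6) + 4 = 3*18 + 4 = 54 + 4 = 58)
1/((k + H)*59 + 93082) = 1/((-25/3 + 58)*59 + 93082) = 1/((149/3)*59 + 93082) = 1/(8791/3 + 93082) = 1/(288037/3) = 3/288037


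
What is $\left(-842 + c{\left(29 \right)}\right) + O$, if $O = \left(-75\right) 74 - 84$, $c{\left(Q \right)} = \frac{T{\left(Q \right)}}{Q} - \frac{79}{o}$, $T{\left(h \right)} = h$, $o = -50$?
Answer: $- \frac{323671}{50} \approx -6473.4$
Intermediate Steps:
$c{\left(Q \right)} = \frac{129}{50}$ ($c{\left(Q \right)} = \frac{Q}{Q} - \frac{79}{-50} = 1 - - \frac{79}{50} = 1 + \frac{79}{50} = \frac{129}{50}$)
$O = -5634$ ($O = -5550 - 84 = -5634$)
$\left(-842 + c{\left(29 \right)}\right) + O = \left(-842 + \frac{129}{50}\right) - 5634 = - \frac{41971}{50} - 5634 = - \frac{323671}{50}$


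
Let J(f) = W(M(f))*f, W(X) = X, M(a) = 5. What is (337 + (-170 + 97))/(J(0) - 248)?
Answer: -33/31 ≈ -1.0645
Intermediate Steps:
J(f) = 5*f
(337 + (-170 + 97))/(J(0) - 248) = (337 + (-170 + 97))/(5*0 - 248) = (337 - 73)/(0 - 248) = 264/(-248) = 264*(-1/248) = -33/31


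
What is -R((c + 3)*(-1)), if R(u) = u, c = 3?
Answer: 6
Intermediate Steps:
-R((c + 3)*(-1)) = -(3 + 3)*(-1) = -6*(-1) = -1*(-6) = 6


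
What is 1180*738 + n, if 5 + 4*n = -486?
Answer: 3482869/4 ≈ 8.7072e+5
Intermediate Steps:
n = -491/4 (n = -5/4 + (¼)*(-486) = -5/4 - 243/2 = -491/4 ≈ -122.75)
1180*738 + n = 1180*738 - 491/4 = 870840 - 491/4 = 3482869/4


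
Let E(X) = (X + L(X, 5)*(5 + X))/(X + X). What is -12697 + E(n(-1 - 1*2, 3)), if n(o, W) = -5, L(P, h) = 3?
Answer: -25393/2 ≈ -12697.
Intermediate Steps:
E(X) = (15 + 4*X)/(2*X) (E(X) = (X + 3*(5 + X))/(X + X) = (X + (15 + 3*X))/((2*X)) = (15 + 4*X)*(1/(2*X)) = (15 + 4*X)/(2*X))
-12697 + E(n(-1 - 1*2, 3)) = -12697 + (2 + (15/2)/(-5)) = -12697 + (2 + (15/2)*(-⅕)) = -12697 + (2 - 3/2) = -12697 + ½ = -25393/2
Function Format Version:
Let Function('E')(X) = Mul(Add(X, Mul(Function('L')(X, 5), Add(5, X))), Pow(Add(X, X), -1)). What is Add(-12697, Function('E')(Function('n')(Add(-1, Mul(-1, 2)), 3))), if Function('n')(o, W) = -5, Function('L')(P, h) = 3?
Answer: Rational(-25393, 2) ≈ -12697.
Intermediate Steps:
Function('E')(X) = Mul(Rational(1, 2), Pow(X, -1), Add(15, Mul(4, X))) (Function('E')(X) = Mul(Add(X, Mul(3, Add(5, X))), Pow(Add(X, X), -1)) = Mul(Add(X, Add(15, Mul(3, X))), Pow(Mul(2, X), -1)) = Mul(Add(15, Mul(4, X)), Mul(Rational(1, 2), Pow(X, -1))) = Mul(Rational(1, 2), Pow(X, -1), Add(15, Mul(4, X))))
Add(-12697, Function('E')(Function('n')(Add(-1, Mul(-1, 2)), 3))) = Add(-12697, Add(2, Mul(Rational(15, 2), Pow(-5, -1)))) = Add(-12697, Add(2, Mul(Rational(15, 2), Rational(-1, 5)))) = Add(-12697, Add(2, Rational(-3, 2))) = Add(-12697, Rational(1, 2)) = Rational(-25393, 2)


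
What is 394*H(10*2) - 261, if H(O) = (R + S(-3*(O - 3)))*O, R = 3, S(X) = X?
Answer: -378501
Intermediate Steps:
H(O) = O*(12 - 3*O) (H(O) = (3 - 3*(O - 3))*O = (3 - 3*(-3 + O))*O = (3 + (9 - 3*O))*O = (12 - 3*O)*O = O*(12 - 3*O))
394*H(10*2) - 261 = 394*(3*(10*2)*(4 - 10*2)) - 261 = 394*(3*20*(4 - 1*20)) - 261 = 394*(3*20*(4 - 20)) - 261 = 394*(3*20*(-16)) - 261 = 394*(-960) - 261 = -378240 - 261 = -378501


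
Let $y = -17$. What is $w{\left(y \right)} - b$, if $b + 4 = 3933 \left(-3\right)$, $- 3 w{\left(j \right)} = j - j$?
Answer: $11803$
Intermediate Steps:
$w{\left(j \right)} = 0$ ($w{\left(j \right)} = - \frac{j - j}{3} = \left(- \frac{1}{3}\right) 0 = 0$)
$b = -11803$ ($b = -4 + 3933 \left(-3\right) = -4 - 11799 = -11803$)
$w{\left(y \right)} - b = 0 - -11803 = 0 + 11803 = 11803$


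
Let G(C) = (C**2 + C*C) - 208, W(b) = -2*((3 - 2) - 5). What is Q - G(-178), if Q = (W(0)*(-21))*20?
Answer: -66520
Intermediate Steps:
W(b) = 8 (W(b) = -2*(1 - 5) = -2*(-4) = 8)
G(C) = -208 + 2*C**2 (G(C) = (C**2 + C**2) - 208 = 2*C**2 - 208 = -208 + 2*C**2)
Q = -3360 (Q = (8*(-21))*20 = -168*20 = -3360)
Q - G(-178) = -3360 - (-208 + 2*(-178)**2) = -3360 - (-208 + 2*31684) = -3360 - (-208 + 63368) = -3360 - 1*63160 = -3360 - 63160 = -66520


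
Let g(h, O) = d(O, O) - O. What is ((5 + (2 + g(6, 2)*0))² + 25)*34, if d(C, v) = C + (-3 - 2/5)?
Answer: 2516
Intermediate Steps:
d(C, v) = -17/5 + C (d(C, v) = C + (-3 - 2/5) = C + (-3 - 1*⅖) = C + (-3 - ⅖) = C - 17/5 = -17/5 + C)
g(h, O) = -17/5 (g(h, O) = (-17/5 + O) - O = -17/5)
((5 + (2 + g(6, 2)*0))² + 25)*34 = ((5 + (2 - 17/5*0))² + 25)*34 = ((5 + (2 + 0))² + 25)*34 = ((5 + 2)² + 25)*34 = (7² + 25)*34 = (49 + 25)*34 = 74*34 = 2516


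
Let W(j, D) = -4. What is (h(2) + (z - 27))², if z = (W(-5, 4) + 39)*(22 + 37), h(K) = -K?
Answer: 4145296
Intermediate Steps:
z = 2065 (z = (-4 + 39)*(22 + 37) = 35*59 = 2065)
(h(2) + (z - 27))² = (-1*2 + (2065 - 27))² = (-2 + 2038)² = 2036² = 4145296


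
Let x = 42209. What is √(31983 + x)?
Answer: 4*√4637 ≈ 272.38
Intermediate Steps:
√(31983 + x) = √(31983 + 42209) = √74192 = 4*√4637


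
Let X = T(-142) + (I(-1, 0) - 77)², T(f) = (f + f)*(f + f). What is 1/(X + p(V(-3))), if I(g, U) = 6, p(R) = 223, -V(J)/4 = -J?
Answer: 1/85920 ≈ 1.1639e-5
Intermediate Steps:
V(J) = 4*J (V(J) = -(-4)*J = 4*J)
T(f) = 4*f² (T(f) = (2*f)*(2*f) = 4*f²)
X = 85697 (X = 4*(-142)² + (6 - 77)² = 4*20164 + (-71)² = 80656 + 5041 = 85697)
1/(X + p(V(-3))) = 1/(85697 + 223) = 1/85920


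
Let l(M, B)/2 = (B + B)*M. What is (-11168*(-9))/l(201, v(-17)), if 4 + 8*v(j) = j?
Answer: -22336/469 ≈ -47.625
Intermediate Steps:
v(j) = -½ + j/8
l(M, B) = 4*B*M (l(M, B) = 2*((B + B)*M) = 2*((2*B)*M) = 2*(2*B*M) = 4*B*M)
(-11168*(-9))/l(201, v(-17)) = (-11168*(-9))/((4*(-½ + (⅛)*(-17))*201)) = 100512/((4*(-½ - 17/8)*201)) = 100512/((4*(-21/8)*201)) = 100512/(-4221/2) = 100512*(-2/4221) = -22336/469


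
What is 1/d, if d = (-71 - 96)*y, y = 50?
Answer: -1/8350 ≈ -0.00011976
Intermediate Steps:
d = -8350 (d = (-71 - 96)*50 = -167*50 = -8350)
1/d = 1/(-8350) = -1/8350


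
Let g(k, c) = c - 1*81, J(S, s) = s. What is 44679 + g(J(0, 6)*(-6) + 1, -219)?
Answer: 44379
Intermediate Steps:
g(k, c) = -81 + c (g(k, c) = c - 81 = -81 + c)
44679 + g(J(0, 6)*(-6) + 1, -219) = 44679 + (-81 - 219) = 44679 - 300 = 44379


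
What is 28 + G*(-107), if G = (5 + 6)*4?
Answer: -4680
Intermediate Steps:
G = 44 (G = 11*4 = 44)
28 + G*(-107) = 28 + 44*(-107) = 28 - 4708 = -4680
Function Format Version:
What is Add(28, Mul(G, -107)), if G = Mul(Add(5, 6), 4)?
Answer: -4680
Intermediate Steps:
G = 44 (G = Mul(11, 4) = 44)
Add(28, Mul(G, -107)) = Add(28, Mul(44, -107)) = Add(28, -4708) = -4680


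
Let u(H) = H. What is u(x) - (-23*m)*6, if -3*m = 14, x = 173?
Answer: -471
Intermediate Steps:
m = -14/3 (m = -1/3*14 = -14/3 ≈ -4.6667)
u(x) - (-23*m)*6 = 173 - (-23*(-14/3))*6 = 173 - 322*6/3 = 173 - 1*644 = 173 - 644 = -471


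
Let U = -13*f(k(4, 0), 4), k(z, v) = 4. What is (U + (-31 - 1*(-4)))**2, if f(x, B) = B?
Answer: 6241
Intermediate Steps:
U = -52 (U = -13*4 = -52)
(U + (-31 - 1*(-4)))**2 = (-52 + (-31 - 1*(-4)))**2 = (-52 + (-31 + 4))**2 = (-52 - 27)**2 = (-79)**2 = 6241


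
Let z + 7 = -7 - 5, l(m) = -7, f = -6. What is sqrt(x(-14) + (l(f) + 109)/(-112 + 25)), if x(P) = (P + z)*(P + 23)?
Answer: I*sqrt(250763)/29 ≈ 17.268*I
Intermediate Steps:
z = -19 (z = -7 + (-7 - 5) = -7 - 12 = -19)
x(P) = (-19 + P)*(23 + P) (x(P) = (P - 19)*(P + 23) = (-19 + P)*(23 + P))
sqrt(x(-14) + (l(f) + 109)/(-112 + 25)) = sqrt((-437 + (-14)**2 + 4*(-14)) + (-7 + 109)/(-112 + 25)) = sqrt((-437 + 196 - 56) + 102/(-87)) = sqrt(-297 + 102*(-1/87)) = sqrt(-297 - 34/29) = sqrt(-8647/29) = I*sqrt(250763)/29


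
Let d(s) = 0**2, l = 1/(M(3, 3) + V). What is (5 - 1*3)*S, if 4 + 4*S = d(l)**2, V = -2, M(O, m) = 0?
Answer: -2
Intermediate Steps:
l = -1/2 (l = 1/(0 - 2) = 1/(-2) = -1/2 ≈ -0.50000)
d(s) = 0
S = -1 (S = -1 + (1/4)*0**2 = -1 + (1/4)*0 = -1 + 0 = -1)
(5 - 1*3)*S = (5 - 1*3)*(-1) = (5 - 3)*(-1) = 2*(-1) = -2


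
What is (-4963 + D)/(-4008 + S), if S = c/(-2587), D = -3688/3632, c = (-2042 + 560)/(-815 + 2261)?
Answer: 108083423817/87267722462 ≈ 1.2385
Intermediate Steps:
c = -247/241 (c = -1482/1446 = -1482*1/1446 = -247/241 ≈ -1.0249)
D = -461/454 (D = -3688*1/3632 = -461/454 ≈ -1.0154)
S = 19/47959 (S = -247/241/(-2587) = -247/241*(-1/2587) = 19/47959 ≈ 0.00039617)
(-4963 + D)/(-4008 + S) = (-4963 - 461/454)/(-4008 + 19/47959) = -2253663/(454*(-192219653/47959)) = -2253663/454*(-47959/192219653) = 108083423817/87267722462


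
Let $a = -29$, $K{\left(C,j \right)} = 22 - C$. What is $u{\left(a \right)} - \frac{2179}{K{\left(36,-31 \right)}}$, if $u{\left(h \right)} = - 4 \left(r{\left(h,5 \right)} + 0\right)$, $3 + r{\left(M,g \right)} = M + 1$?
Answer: $\frac{3915}{14} \approx 279.64$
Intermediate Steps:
$r{\left(M,g \right)} = -2 + M$ ($r{\left(M,g \right)} = -3 + \left(M + 1\right) = -3 + \left(1 + M\right) = -2 + M$)
$u{\left(h \right)} = 8 - 4 h$ ($u{\left(h \right)} = - 4 \left(\left(-2 + h\right) + 0\right) = - 4 \left(-2 + h\right) = 8 - 4 h$)
$u{\left(a \right)} - \frac{2179}{K{\left(36,-31 \right)}} = \left(8 - -116\right) - \frac{2179}{22 - 36} = \left(8 + 116\right) - \frac{2179}{22 - 36} = 124 - \frac{2179}{-14} = 124 - 2179 \left(- \frac{1}{14}\right) = 124 - - \frac{2179}{14} = 124 + \frac{2179}{14} = \frac{3915}{14}$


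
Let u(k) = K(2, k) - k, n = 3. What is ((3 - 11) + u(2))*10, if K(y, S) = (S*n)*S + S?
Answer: 40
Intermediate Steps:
K(y, S) = S + 3*S**2 (K(y, S) = (S*3)*S + S = (3*S)*S + S = 3*S**2 + S = S + 3*S**2)
u(k) = -k + k*(1 + 3*k) (u(k) = k*(1 + 3*k) - k = -k + k*(1 + 3*k))
((3 - 11) + u(2))*10 = ((3 - 11) + 3*2**2)*10 = (-8 + 3*4)*10 = (-8 + 12)*10 = 4*10 = 40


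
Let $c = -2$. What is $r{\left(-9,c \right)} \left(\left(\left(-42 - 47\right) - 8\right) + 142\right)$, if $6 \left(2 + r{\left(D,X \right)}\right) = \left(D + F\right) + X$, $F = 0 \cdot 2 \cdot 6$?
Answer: $- \frac{345}{2} \approx -172.5$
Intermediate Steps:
$F = 0$ ($F = 0 \cdot 6 = 0$)
$r{\left(D,X \right)} = -2 + \frac{D}{6} + \frac{X}{6}$ ($r{\left(D,X \right)} = -2 + \frac{\left(D + 0\right) + X}{6} = -2 + \frac{D + X}{6} = -2 + \left(\frac{D}{6} + \frac{X}{6}\right) = -2 + \frac{D}{6} + \frac{X}{6}$)
$r{\left(-9,c \right)} \left(\left(\left(-42 - 47\right) - 8\right) + 142\right) = \left(-2 + \frac{1}{6} \left(-9\right) + \frac{1}{6} \left(-2\right)\right) \left(\left(\left(-42 - 47\right) - 8\right) + 142\right) = \left(-2 - \frac{3}{2} - \frac{1}{3}\right) \left(\left(-89 - 8\right) + 142\right) = - \frac{23 \left(-97 + 142\right)}{6} = \left(- \frac{23}{6}\right) 45 = - \frac{345}{2}$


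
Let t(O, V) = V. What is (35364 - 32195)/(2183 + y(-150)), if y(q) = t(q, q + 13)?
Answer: 3169/2046 ≈ 1.5489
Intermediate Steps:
y(q) = 13 + q (y(q) = q + 13 = 13 + q)
(35364 - 32195)/(2183 + y(-150)) = (35364 - 32195)/(2183 + (13 - 150)) = 3169/(2183 - 137) = 3169/2046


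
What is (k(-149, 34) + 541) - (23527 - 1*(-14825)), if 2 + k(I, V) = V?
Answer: -37779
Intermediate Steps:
k(I, V) = -2 + V
(k(-149, 34) + 541) - (23527 - 1*(-14825)) = ((-2 + 34) + 541) - (23527 - 1*(-14825)) = (32 + 541) - (23527 + 14825) = 573 - 1*38352 = 573 - 38352 = -37779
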